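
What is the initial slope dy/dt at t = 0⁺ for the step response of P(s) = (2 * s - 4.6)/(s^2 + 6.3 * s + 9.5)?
IVT: y'(0⁺) = lim_{s→∞} s²·Y(s) = lim_{s→∞} s·P(s).
deg(num) = 1, deg(den) = 2, relative degree = 1, so s·P(s) → (leading num)/(leading den) = 2/1 = 2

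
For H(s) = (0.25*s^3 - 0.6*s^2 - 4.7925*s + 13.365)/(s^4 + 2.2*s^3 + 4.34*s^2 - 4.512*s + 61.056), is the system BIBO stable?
Denominator: s^4 + 2.2*s^3 + 4.34*s^2 - 4.512*s + 61.056 = (s^2 - 2.6*s + 5.3)(s^2 + 4.8*s + 11.52). Poles: -2.4 + 2.4j, -2.4 - 2.4j, 1.3 + 1.9j, 1.3 - 1.9j. All Re(p)<0: No (unstable)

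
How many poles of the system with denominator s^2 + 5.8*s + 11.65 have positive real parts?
Poles: -2.9 + 1.8j, -2.9 - 1.8j. RHP poles (Re>0): 0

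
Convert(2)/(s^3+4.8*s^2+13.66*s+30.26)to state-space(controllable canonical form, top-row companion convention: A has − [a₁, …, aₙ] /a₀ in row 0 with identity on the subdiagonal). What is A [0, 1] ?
Reachable canonical form for den = s^3 + 4.8*s^2 + 13.66*s + 30.26: top row of A = -[a₁,a₂,...,aₙ]/a₀, ones on the subdiagonal, zeros elsewhere.
A = [[-4.8, -13.66, -30.26], [1, 0, 0], [0, 1, 0]].
A[0,1] = -13.66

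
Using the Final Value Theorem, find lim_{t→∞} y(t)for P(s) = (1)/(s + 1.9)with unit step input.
FVT: lim_{t→∞} y(t) = lim_{s→0} s*Y(s) where Y(s) = P(s)/s.
= lim_{s→0} P(s) = P(0) = num(0)/den(0) = 1/1.9 = 0.5263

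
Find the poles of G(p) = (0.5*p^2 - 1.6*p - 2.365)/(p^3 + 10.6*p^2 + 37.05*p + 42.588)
Set denominator = 0: p^3 + 10.6*p^2 + 37.05*p + 42.588 = (p + 2.8)(p + 3.9)(p + 3.9) = 0 → Poles: -2.8, -3.9, -3.9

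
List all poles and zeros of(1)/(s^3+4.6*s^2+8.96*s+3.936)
Set denominator = 0: s^3 + 4.6*s^2 + 8.96*s + 3.936 = (s + 0.6)(s^2 + 4*s + 6.56) = 0 → Poles: -0.6, -2 + 1.6j, -2 - 1.6j
Numerator is a nonzero constant (1) → Zeros: none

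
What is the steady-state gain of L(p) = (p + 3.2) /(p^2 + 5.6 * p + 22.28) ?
DC gain = L(0) = num(0)/den(0) = 3.2/22.28 = 0.1436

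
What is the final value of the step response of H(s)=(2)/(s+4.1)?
FVT: lim_{t→∞} y(t) = lim_{s→0} s*Y(s) where Y(s) = H(s)/s.
= lim_{s→0} H(s) = H(0) = num(0)/den(0) = 2/4.1 = 0.4878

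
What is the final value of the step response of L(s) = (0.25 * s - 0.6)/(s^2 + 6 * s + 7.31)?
FVT: lim_{t→∞} y(t) = lim_{s→0} s*Y(s) where Y(s) = L(s)/s.
= lim_{s→0} L(s) = L(0) = num(0)/den(0) = -0.6/7.31 = -0.08208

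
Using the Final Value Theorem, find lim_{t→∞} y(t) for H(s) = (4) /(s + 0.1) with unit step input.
FVT: lim_{t→∞} y(t) = lim_{s→0} s*Y(s) where Y(s) = H(s)/s.
= lim_{s→0} H(s) = H(0) = num(0)/den(0) = 4/0.1 = 40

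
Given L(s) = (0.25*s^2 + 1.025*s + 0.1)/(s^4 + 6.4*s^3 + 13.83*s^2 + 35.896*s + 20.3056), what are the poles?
Set denominator = 0: s^4 + 6.4*s^3 + 13.83*s^2 + 35.896*s + 20.3056 = (s + 0.7)(s + 4.9)(s^2 + 0.8*s + 5.92) = 0 → Poles: -0.4 + 2.4j, -0.4 - 2.4j, -0.7, -4.9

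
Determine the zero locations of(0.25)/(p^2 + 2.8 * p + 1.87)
Numerator is a nonzero constant (0.25) → Zeros: none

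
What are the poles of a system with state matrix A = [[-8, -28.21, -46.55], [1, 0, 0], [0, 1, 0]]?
Eigenvalues solve det(λI - A) = 0.
Characteristic polynomial: λ^3 + 8*λ^2 + 28.21*λ + 46.55 = 0.
Factor: (λ + 3.8)(λ^2 + 4.2*λ + 12.25) = 0.
Roots: -2.1 + 2.8j, -2.1 - 2.8j, -3.8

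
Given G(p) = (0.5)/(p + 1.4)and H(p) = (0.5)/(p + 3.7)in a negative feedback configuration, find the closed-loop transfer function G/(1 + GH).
Closed-loop T = G/(1+GH).
Numerator: G_num * H_den = 0.5*p + 1.85.
Denominator: G_den * H_den + G_num * H_num = (p^2 + 5.1*p + 5.18) + (0.25) = p^2 + 5.1*p + 5.43.
T(p) = (0.5*p + 1.85)/(p^2 + 5.1*p + 5.43)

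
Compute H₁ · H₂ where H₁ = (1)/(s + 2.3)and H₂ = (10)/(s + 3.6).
Series: H = H₁ · H₂ = (n₁·n₂)/(d₁·d₂).
Num: n₁·n₂ = 10. Den: d₁·d₂ = s^2 + 5.9*s + 8.28.
H(s) = (10)/(s^2 + 5.9*s + 8.28)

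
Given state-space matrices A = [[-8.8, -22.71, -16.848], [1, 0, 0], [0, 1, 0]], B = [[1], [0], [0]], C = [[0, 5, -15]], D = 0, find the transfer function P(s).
P(s) = C(sI - A)⁻¹B + D.
Characteristic polynomial det(sI - A) = s^3 + 8.8*s^2 + 22.71*s + 16.848.
Numerator from C·adj(sI-A)·B + D·det(sI-A) = 5*s - 15.
P(s) = (5*s - 15)/(s^3 + 8.8*s^2 + 22.71*s + 16.848)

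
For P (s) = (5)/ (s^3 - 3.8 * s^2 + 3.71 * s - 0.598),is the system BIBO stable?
Denominator: s^3 - 3.8*s^2 + 3.71*s - 0.598 = (s - 0.2)(s - 1.3)(s - 2.3). Poles: 0.2, 1.3, 2.3. All Re(p)<0: No (unstable)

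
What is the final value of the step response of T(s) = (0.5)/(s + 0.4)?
FVT: lim_{t→∞} y(t) = lim_{s→0} s*Y(s) where Y(s) = T(s)/s.
= lim_{s→0} T(s) = T(0) = num(0)/den(0) = 0.5/0.4 = 1.25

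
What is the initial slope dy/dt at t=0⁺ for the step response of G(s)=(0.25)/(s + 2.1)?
IVT: y'(0⁺) = lim_{s→∞} s²·Y(s) = lim_{s→∞} s·G(s).
deg(num) = 0, deg(den) = 1, relative degree = 1, so s·G(s) → (leading num)/(leading den) = 0.25/1 = 0.25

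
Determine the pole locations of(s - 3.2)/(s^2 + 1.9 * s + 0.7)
Set denominator = 0: s^2 + 1.9*s + 0.7 = (s + 1.4)(s + 0.5) = 0 → Poles: -0.5, -1.4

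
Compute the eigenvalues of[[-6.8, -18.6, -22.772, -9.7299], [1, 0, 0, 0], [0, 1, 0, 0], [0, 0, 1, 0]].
Eigenvalues solve det(λI - A) = 0.
Characteristic polynomial: λ^4 + 6.8*λ^3 + 18.6*λ^2 + 22.772*λ + 9.7299 = 0.
Factor: (λ + 1.9)(λ + 0.9)(λ^2 + 4*λ + 5.69) = 0.
Roots: -0.9, -1.9, -2 + 1.3j, -2 - 1.3j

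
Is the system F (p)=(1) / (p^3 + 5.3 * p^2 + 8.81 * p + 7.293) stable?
Denominator: p^3 + 5.3*p^2 + 8.81*p + 7.293 = (p + 3.3)(p^2 + 2*p + 2.21). Poles: -1 + 1.1j, -1 - 1.1j, -3.3. All Re(p)<0: Yes (stable)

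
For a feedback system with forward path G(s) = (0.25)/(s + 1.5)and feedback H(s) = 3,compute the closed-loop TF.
Closed-loop T = G/(1+GH).
Numerator: G_num * H_den = 0.25.
Denominator: G_den * H_den + G_num * H_num = (s + 1.5) + (0.75) = s + 2.25.
T(s) = (0.25)/(s + 2.25)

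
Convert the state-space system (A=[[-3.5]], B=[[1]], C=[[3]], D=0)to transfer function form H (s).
H(s) = C(sI - A)⁻¹B + D.
Characteristic polynomial det(sI - A) = s + 3.5.
Numerator from C·adj(sI-A)·B + D·det(sI-A) = 3.
H(s) = (3)/(s + 3.5)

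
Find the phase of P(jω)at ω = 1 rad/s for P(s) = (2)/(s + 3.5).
Substitute s = j*1: P(j1) = 0.528302 - 0.150943j.
∠P(j1) = atan2(Im, Re) = atan2(-0.150943, 0.528302) = -15.95°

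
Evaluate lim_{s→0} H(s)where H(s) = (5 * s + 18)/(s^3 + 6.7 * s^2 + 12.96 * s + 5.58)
DC gain = H(0) = num(0)/den(0) = 18/5.58 = 3.226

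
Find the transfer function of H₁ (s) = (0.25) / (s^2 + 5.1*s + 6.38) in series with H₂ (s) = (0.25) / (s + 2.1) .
Series: H = H₁ · H₂ = (n₁·n₂)/(d₁·d₂).
Num: n₁·n₂ = 0.0625. Den: d₁·d₂ = s^3 + 7.2*s^2 + 17.09*s + 13.398.
H(s) = (0.0625)/(s^3 + 7.2*s^2 + 17.09*s + 13.398)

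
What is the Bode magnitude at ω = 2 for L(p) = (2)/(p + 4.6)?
Substitute p = j*2: L(j2) = 0.36566 - 0.158983j.
|L(j2)| = sqrt(Re² + Im²) = 0.3987.
20*log₁₀(0.3987) = -7.99 dB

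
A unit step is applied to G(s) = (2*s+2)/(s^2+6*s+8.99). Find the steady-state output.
FVT: lim_{t→∞} y(t) = lim_{s→0} s*Y(s) where Y(s) = G(s)/s.
= lim_{s→0} G(s) = G(0) = num(0)/den(0) = 2/8.99 = 0.2225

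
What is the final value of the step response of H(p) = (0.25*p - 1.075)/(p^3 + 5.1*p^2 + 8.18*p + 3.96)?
FVT: lim_{t→∞} y(t) = lim_{p→0} p*Y(p) where Y(p) = H(p)/p.
= lim_{p→0} H(p) = H(0) = num(0)/den(0) = -1.075/3.96 = -0.2715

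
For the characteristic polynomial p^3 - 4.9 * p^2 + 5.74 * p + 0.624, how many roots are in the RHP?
p^3 - 4.9*p^2 + 5.74*p + 0.624 = (p - 2.6)(p - 2.4)(p + 0.1). Poles: -0.1, 2.4, 2.6. RHP poles (Re>0): 2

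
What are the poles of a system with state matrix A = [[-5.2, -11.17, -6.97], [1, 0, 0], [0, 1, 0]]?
Eigenvalues solve det(λI - A) = 0.
Characteristic polynomial: λ^3 + 5.2*λ^2 + 11.17*λ + 6.97 = 0.
Factor: (λ + 1)(λ^2 + 4.2*λ + 6.97) = 0.
Roots: -1, -2.1 + 1.6j, -2.1 - 1.6j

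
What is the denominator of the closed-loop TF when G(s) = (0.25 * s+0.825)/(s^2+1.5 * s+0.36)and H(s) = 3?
Characteristic poly = G_den * H_den + G_num * H_num = (s^2 + 1.5*s + 0.36) + (0.75*s + 2.475) = s^2 + 2.25*s + 2.835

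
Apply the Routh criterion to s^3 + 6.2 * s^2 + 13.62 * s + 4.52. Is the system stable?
Routh array:
s^3: [1, 13.62]; s^2: [6.2, 4.52]; s^1: [12.891]; s^0: [4.52]
First column: [1, 6.2, 12.891, 4.52]. Sign changes = 0.
Yes, stable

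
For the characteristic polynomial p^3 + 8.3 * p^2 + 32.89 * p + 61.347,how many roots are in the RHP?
p^3 + 8.3*p^2 + 32.89*p + 61.347 = (p + 3.9)(p^2 + 4.4*p + 15.73). Poles: -2.2 + 3.3j, -2.2 - 3.3j, -3.9. RHP poles (Re>0): 0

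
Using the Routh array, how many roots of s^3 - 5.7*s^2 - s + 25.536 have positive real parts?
Routh array:
s^3: [1, -1]; s^2: [-5.7, 25.536]; s^1: [3.48]; s^0: [25.536]
First column: [1, -5.7, 3.48, 25.536]. Sign changes = RHP roots = 2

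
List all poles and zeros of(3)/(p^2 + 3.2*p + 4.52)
Set denominator = 0: p^2 + 3.2*p + 4.52 = 0 → Poles: -1.6 + 1.4j, -1.6 - 1.4j
Numerator is a nonzero constant (3) → Zeros: none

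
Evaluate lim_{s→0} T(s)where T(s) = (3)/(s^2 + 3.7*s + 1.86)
DC gain = T(0) = num(0)/den(0) = 3/1.86 = 1.613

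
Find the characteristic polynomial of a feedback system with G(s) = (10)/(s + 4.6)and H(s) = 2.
Characteristic poly = G_den * H_den + G_num * H_num = (s + 4.6) + (20) = s + 24.6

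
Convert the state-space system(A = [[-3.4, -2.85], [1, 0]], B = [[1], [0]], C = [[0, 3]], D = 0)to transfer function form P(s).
P(s) = C(sI - A)⁻¹B + D.
Characteristic polynomial det(sI - A) = s^2 + 3.4*s + 2.85.
Numerator from C·adj(sI-A)·B + D·det(sI-A) = 3.
P(s) = (3)/(s^2 + 3.4*s + 2.85)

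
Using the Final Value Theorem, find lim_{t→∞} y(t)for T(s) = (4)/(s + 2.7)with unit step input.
FVT: lim_{t→∞} y(t) = lim_{s→0} s*Y(s) where Y(s) = T(s)/s.
= lim_{s→0} T(s) = T(0) = num(0)/den(0) = 4/2.7 = 1.481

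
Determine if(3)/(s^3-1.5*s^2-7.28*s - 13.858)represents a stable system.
Denominator: s^3 - 1.5*s^2 - 7.28*s - 13.858 = (s - 4.1)(s^2 + 2.6*s + 3.38). Poles: -1.3 + 1.3j, -1.3 - 1.3j, 4.1. All Re(p)<0: No (unstable)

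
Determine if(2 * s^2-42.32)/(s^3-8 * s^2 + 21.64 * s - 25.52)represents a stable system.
Denominator: s^3 - 8*s^2 + 21.64*s - 25.52 = (s - 4.4)(s^2 - 3.6*s + 5.8). Poles: 1.8 + 1.6j, 1.8 - 1.6j, 4.4. All Re(p)<0: No (unstable)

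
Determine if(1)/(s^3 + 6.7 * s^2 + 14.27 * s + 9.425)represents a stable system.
Denominator: s^3 + 6.7*s^2 + 14.27*s + 9.425 = (s + 2.9)(s + 2.5)(s + 1.3). Poles: -1.3, -2.5, -2.9. All Re(p)<0: Yes (stable)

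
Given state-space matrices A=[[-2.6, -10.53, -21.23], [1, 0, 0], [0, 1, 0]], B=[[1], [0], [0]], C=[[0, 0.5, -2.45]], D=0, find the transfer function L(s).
L(s) = C(sI - A)⁻¹B + D.
Characteristic polynomial det(sI - A) = s^3 + 2.6*s^2 + 10.53*s + 21.23.
Numerator from C·adj(sI-A)·B + D·det(sI-A) = 0.5*s - 2.45.
L(s) = (0.5*s - 2.45)/(s^3 + 2.6*s^2 + 10.53*s + 21.23)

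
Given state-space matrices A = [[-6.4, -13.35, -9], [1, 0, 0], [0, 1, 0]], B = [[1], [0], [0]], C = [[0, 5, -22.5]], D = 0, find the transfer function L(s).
L(s) = C(sI - A)⁻¹B + D.
Characteristic polynomial det(sI - A) = s^3 + 6.4*s^2 + 13.35*s + 9.
Numerator from C·adj(sI-A)·B + D·det(sI-A) = 5*s - 22.5.
L(s) = (5*s - 22.5)/(s^3 + 6.4*s^2 + 13.35*s + 9)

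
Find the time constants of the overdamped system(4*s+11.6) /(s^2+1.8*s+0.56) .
Overdamped: real poles at -1.4, -0.4. τ = -1/pole → τ₁ = 0.7143, τ₂ = 2.5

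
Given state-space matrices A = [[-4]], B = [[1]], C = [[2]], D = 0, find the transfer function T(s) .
T(s) = C(sI - A)⁻¹B + D.
Characteristic polynomial det(sI - A) = s + 4.
Numerator from C·adj(sI-A)·B + D·det(sI-A) = 2.
T(s) = (2)/(s + 4)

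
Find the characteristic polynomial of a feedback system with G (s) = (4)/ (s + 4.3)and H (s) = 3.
Characteristic poly = G_den * H_den + G_num * H_num = (s + 4.3) + (12) = s + 16.3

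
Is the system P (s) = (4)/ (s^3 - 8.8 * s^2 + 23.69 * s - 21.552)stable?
Denominator: s^3 - 8.8*s^2 + 23.69*s - 21.552 = (s - 4.8)(s^2 - 4*s + 4.49). Poles: 2 + 0.7j, 2 - 0.7j, 4.8. All Re(p)<0: No (unstable)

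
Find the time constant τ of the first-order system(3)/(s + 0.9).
First-order system: τ = -1/pole. Pole = -0.9. τ = -1/(-0.9) = 1.111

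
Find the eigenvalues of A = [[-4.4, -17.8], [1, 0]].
Eigenvalues solve det(λI - A) = 0.
Characteristic polynomial: λ^2 + 4.4*λ + 17.8 = 0.
Roots: -2.2 + 3.6j, -2.2 - 3.6j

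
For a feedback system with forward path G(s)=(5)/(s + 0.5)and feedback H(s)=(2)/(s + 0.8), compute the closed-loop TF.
Closed-loop T = G/(1+GH).
Numerator: G_num * H_den = 5*s + 4.
Denominator: G_den * H_den + G_num * H_num = (s^2 + 1.3*s + 0.4) + (10) = s^2 + 1.3*s + 10.4.
T(s) = (5*s + 4)/(s^2 + 1.3*s + 10.4)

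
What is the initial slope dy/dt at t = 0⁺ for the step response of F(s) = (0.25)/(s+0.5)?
IVT: y'(0⁺) = lim_{s→∞} s²·Y(s) = lim_{s→∞} s·F(s).
deg(num) = 0, deg(den) = 1, relative degree = 1, so s·F(s) → (leading num)/(leading den) = 0.25/1 = 0.25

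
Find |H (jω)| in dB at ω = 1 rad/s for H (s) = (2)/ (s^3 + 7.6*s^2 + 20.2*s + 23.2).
Substitute s = j*1: H(j1) = 0.0509804 - 0.0627451j.
|H(j1)| = sqrt(Re² + Im²) = 0.08085.
20*log₁₀(0.08085) = -21.85 dB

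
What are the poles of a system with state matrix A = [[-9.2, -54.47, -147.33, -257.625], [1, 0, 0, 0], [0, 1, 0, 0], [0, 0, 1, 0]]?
Eigenvalues solve det(λI - A) = 0.
Characteristic polynomial: λ^4 + 9.2*λ^3 + 54.47*λ^2 + 147.33*λ + 257.625 = 0.
Factor: (λ^2 + 5.4*λ + 22.5)(λ^2 + 3.8*λ + 11.45) = 0.
Roots: -1.9 + 2.8j, -1.9 - 2.8j, -2.7 + 3.9j, -2.7 - 3.9j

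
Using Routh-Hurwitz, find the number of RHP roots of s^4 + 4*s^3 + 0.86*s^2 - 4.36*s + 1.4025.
Routh array:
s^4: [1, 0.86, 1.4025]; s^3: [4, -4.36]; s^2: [1.95, 1.4025]; s^1: [-7.23692]; s^0: [1.4025]
First column: [1, 4, 1.95, -7.23692, 1.4025]. Sign changes = RHP roots = 2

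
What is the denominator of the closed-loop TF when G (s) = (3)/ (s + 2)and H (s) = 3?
Characteristic poly = G_den * H_den + G_num * H_num = (s + 2) + (9) = s + 11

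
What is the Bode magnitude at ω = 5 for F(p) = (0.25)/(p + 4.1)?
Substitute p = j*5: F(j5) = 0.0245157 - 0.0298972j.
|F(j5)| = sqrt(Re² + Im²) = 0.03866.
20*log₁₀(0.03866) = -28.25 dB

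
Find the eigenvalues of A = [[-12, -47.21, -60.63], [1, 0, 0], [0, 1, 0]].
Eigenvalues solve det(λI - A) = 0.
Characteristic polynomial: λ^3 + 12*λ^2 + 47.21*λ + 60.63 = 0.
Factor: (λ + 4.7)(λ + 3)(λ + 4.3) = 0.
Roots: -3, -4.3, -4.7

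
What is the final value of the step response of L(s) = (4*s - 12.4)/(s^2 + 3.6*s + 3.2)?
FVT: lim_{t→∞} y(t) = lim_{s→0} s*Y(s) where Y(s) = L(s)/s.
= lim_{s→0} L(s) = L(0) = num(0)/den(0) = -12.4/3.2 = -3.875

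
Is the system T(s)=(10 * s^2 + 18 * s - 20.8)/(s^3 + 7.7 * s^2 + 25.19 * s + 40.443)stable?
Denominator: s^3 + 7.7*s^2 + 25.19*s + 40.443 = (s + 3.9)(s^2 + 3.8*s + 10.37). Poles: -1.9 + 2.6j, -1.9 - 2.6j, -3.9. All Re(p)<0: Yes (stable)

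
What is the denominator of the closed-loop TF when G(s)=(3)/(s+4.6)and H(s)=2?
Characteristic poly = G_den * H_den + G_num * H_num = (s + 4.6) + (6) = s + 10.6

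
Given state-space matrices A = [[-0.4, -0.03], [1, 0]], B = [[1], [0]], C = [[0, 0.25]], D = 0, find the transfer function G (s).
G(s) = C(sI - A)⁻¹B + D.
Characteristic polynomial det(sI - A) = s^2 + 0.4*s + 0.03.
Numerator from C·adj(sI-A)·B + D·det(sI-A) = 0.25.
G(s) = (0.25)/(s^2 + 0.4*s + 0.03)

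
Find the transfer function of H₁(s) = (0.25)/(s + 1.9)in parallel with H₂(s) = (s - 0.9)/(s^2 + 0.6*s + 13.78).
Parallel: H = H₁ + H₂ = (n₁·d₂ + n₂·d₁)/(d₁·d₂).
n₁·d₂ = 0.25*s^2 + 0.15*s + 3.445. n₂·d₁ = s^2 + s - 1.71. Sum = 1.25*s^2 + 1.15*s + 1.735. d₁·d₂ = s^3 + 2.5*s^2 + 14.92*s + 26.182.
H(s) = (1.25*s^2 + 1.15*s + 1.735)/(s^3 + 2.5*s^2 + 14.92*s + 26.182)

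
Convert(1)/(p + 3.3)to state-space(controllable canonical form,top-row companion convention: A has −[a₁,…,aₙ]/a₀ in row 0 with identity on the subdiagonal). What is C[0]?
Reachable canonical form: C = numerator coefficients (right-aligned, zero-padded to length n).
num = 1, C = [[1]].
C[0] = 1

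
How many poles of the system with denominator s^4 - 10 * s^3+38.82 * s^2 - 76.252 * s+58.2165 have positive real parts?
s^4 - 10*s^3 + 38.82*s^2 - 76.252*s + 58.2165 = (s - 1.7)(s - 4.5)(s^2 - 3.8*s + 7.61). Poles: 1.7, 1.9 + 2j, 1.9 - 2j, 4.5. RHP poles (Re>0): 4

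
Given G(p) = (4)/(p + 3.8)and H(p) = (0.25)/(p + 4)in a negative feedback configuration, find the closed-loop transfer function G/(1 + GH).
Closed-loop T = G/(1+GH).
Numerator: G_num * H_den = 4*p + 16.
Denominator: G_den * H_den + G_num * H_num = (p^2 + 7.8*p + 15.2) + (1) = p^2 + 7.8*p + 16.2.
T(p) = (4*p + 16)/(p^2 + 7.8*p + 16.2)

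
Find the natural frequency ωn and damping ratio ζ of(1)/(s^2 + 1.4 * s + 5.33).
Underdamped: complex pole -0.7 + 2.2j. ωn = |pole| = 2.309, ζ = -Re(pole)/ωn = 0.3032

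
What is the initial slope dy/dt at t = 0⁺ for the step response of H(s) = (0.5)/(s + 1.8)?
IVT: y'(0⁺) = lim_{s→∞} s²·Y(s) = lim_{s→∞} s·H(s).
deg(num) = 0, deg(den) = 1, relative degree = 1, so s·H(s) → (leading num)/(leading den) = 0.5/1 = 0.5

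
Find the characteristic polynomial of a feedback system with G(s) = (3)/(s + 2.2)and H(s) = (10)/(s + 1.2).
Characteristic poly = G_den * H_den + G_num * H_num = (s^2 + 3.4*s + 2.64) + (30) = s^2 + 3.4*s + 32.64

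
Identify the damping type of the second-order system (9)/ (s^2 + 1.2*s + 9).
Standard form: ωn²/(s²+2ζωn·s+ωn²) gives ωn=3, ζ=0.2.
Underdamped (ζ = 0.2 < 1)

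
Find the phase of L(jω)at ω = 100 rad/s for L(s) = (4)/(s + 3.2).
Substitute s = j*100: L(j100) = 0.00127869 - 0.0399591j.
∠L(j100) = atan2(Im, Re) = atan2(-0.0399591, 0.00127869) = -88.17°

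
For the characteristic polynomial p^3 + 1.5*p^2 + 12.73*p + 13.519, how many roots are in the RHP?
p^3 + 1.5*p^2 + 12.73*p + 13.519 = (p + 1.1)(p^2 + 0.4*p + 12.29). Poles: -0.2 + 3.5j, -0.2 - 3.5j, -1.1. RHP poles (Re>0): 0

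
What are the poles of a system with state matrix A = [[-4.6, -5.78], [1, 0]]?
Eigenvalues solve det(λI - A) = 0.
Characteristic polynomial: λ^2 + 4.6*λ + 5.78 = 0.
Roots: -2.3 + 0.7j, -2.3 - 0.7j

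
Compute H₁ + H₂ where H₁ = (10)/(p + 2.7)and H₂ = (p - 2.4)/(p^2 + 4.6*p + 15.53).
Parallel: H = H₁ + H₂ = (n₁·d₂ + n₂·d₁)/(d₁·d₂).
n₁·d₂ = 10*p^2 + 46*p + 155.3. n₂·d₁ = p^2 + 0.3*p - 6.48. Sum = 11*p^2 + 46.3*p + 148.82. d₁·d₂ = p^3 + 7.3*p^2 + 27.95*p + 41.931.
H(p) = (11*p^2 + 46.3*p + 148.82)/(p^3 + 7.3*p^2 + 27.95*p + 41.931)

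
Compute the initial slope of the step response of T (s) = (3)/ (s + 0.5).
IVT: y'(0⁺) = lim_{s→∞} s²·Y(s) = lim_{s→∞} s·T(s).
deg(num) = 0, deg(den) = 1, relative degree = 1, so s·T(s) → (leading num)/(leading den) = 3/1 = 3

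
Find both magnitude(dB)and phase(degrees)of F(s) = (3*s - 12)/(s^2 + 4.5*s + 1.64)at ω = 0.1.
Substitute s = j*0.1: F(j0.1) = -6.79338 + 2.05952j.
|F| = 20*log₁₀(sqrt(Re²+Im²)) = 17.02 dB.
∠F = atan2(Im, Re) = 163.13°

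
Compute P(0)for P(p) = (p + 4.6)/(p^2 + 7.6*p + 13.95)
DC gain = P(0) = num(0)/den(0) = 4.6/13.95 = 0.3297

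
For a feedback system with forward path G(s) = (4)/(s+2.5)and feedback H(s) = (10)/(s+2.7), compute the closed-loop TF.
Closed-loop T = G/(1+GH).
Numerator: G_num * H_den = 4*s + 10.8.
Denominator: G_den * H_den + G_num * H_num = (s^2 + 5.2*s + 6.75) + (40) = s^2 + 5.2*s + 46.75.
T(s) = (4*s + 10.8)/(s^2 + 5.2*s + 46.75)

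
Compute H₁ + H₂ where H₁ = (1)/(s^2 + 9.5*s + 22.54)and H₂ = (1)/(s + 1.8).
Parallel: H = H₁ + H₂ = (n₁·d₂ + n₂·d₁)/(d₁·d₂).
n₁·d₂ = s + 1.8. n₂·d₁ = s^2 + 9.5*s + 22.54. Sum = s^2 + 10.5*s + 24.34. d₁·d₂ = s^3 + 11.3*s^2 + 39.64*s + 40.572.
H(s) = (s^2 + 10.5*s + 24.34)/(s^3 + 11.3*s^2 + 39.64*s + 40.572)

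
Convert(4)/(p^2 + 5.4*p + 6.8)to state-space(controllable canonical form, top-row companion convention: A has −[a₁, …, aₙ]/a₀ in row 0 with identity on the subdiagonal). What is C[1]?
Reachable canonical form: C = numerator coefficients (right-aligned, zero-padded to length n).
num = 4, C = [[0, 4]].
C[1] = 4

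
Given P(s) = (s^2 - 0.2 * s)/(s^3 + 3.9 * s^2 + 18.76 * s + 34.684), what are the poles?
Set denominator = 0: s^3 + 3.9*s^2 + 18.76*s + 34.684 = (s + 2.3)(s^2 + 1.6*s + 15.08) = 0 → Poles: -0.8 + 3.8j, -0.8 - 3.8j, -2.3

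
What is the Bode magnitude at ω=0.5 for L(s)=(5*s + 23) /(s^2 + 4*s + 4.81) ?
Substitute s = j*0.5: L(j0.5) = 4.43179 - 1.39552j.
|L(j0.5)| = sqrt(Re² + Im²) = 4.646.
20*log₁₀(4.646) = 13.34 dB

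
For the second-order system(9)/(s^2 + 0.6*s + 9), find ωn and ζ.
Standard form: ωn²/(s²+2ζωn·s+ωn²).
const=9=ωn² → ωn=3, s coeff=0.6=2ζωn → ζ=0.1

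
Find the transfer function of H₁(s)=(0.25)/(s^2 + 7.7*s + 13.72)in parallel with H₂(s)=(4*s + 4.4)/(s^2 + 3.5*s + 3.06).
Parallel: H = H₁ + H₂ = (n₁·d₂ + n₂·d₁)/(d₁·d₂).
n₁·d₂ = 0.25*s^2 + 0.875*s + 0.765. n₂·d₁ = 4*s^3 + 35.2*s^2 + 88.76*s + 60.368. Sum = 4*s^3 + 35.45*s^2 + 89.635*s + 61.133. d₁·d₂ = s^4 + 11.2*s^3 + 43.73*s^2 + 71.582*s + 41.9832.
H(s) = (4*s^3 + 35.45*s^2 + 89.635*s + 61.133)/(s^4 + 11.2*s^3 + 43.73*s^2 + 71.582*s + 41.9832)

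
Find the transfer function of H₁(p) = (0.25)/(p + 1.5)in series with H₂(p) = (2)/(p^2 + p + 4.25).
Series: H = H₁ · H₂ = (n₁·n₂)/(d₁·d₂).
Num: n₁·n₂ = 0.5. Den: d₁·d₂ = p^3 + 2.5*p^2 + 5.75*p + 6.375.
H(p) = (0.5)/(p^3 + 2.5*p^2 + 5.75*p + 6.375)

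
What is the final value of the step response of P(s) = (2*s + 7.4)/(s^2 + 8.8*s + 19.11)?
FVT: lim_{t→∞} y(t) = lim_{s→0} s*Y(s) where Y(s) = P(s)/s.
= lim_{s→0} P(s) = P(0) = num(0)/den(0) = 7.4/19.11 = 0.3872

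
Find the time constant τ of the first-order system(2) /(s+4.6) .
First-order system: τ = -1/pole. Pole = -4.6. τ = -1/(-4.6) = 0.2174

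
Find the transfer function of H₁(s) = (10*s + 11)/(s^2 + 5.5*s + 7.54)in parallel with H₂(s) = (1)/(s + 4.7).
Parallel: H = H₁ + H₂ = (n₁·d₂ + n₂·d₁)/(d₁·d₂).
n₁·d₂ = 10*s^2 + 58*s + 51.7. n₂·d₁ = s^2 + 5.5*s + 7.54. Sum = 11*s^2 + 63.5*s + 59.24. d₁·d₂ = s^3 + 10.2*s^2 + 33.39*s + 35.438.
H(s) = (11*s^2 + 63.5*s + 59.24)/(s^3 + 10.2*s^2 + 33.39*s + 35.438)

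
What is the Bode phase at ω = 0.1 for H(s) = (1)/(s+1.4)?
Substitute s = j*0.1: H(j0.1) = 0.71066 - 0.0507614j.
∠H(j0.1) = atan2(Im, Re) = atan2(-0.0507614, 0.71066) = -4.09°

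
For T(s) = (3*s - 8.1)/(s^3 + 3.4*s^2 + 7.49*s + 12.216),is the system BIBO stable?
Denominator: s^3 + 3.4*s^2 + 7.49*s + 12.216 = (s + 2.4)(s^2 + s + 5.09). Poles: -0.5 + 2.2j, -0.5 - 2.2j, -2.4. All Re(p)<0: Yes (stable)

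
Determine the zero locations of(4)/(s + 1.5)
Numerator is a nonzero constant (4) → Zeros: none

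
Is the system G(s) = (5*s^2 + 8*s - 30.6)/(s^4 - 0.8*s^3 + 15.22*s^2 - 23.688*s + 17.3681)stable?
Denominator: s^4 - 0.8*s^3 + 15.22*s^2 - 23.688*s + 17.3681 = (s^2 - 1.6*s + 1.13)(s^2 + 0.8*s + 15.37). Poles: -0.4 + 3.9j, -0.4 - 3.9j, 0.8 + 0.7j, 0.8 - 0.7j. All Re(p)<0: No (unstable)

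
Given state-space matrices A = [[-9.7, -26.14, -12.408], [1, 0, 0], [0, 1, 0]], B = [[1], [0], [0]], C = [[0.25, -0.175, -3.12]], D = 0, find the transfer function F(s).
F(s) = C(sI - A)⁻¹B + D.
Characteristic polynomial det(sI - A) = s^3 + 9.7*s^2 + 26.14*s + 12.408.
Numerator from C·adj(sI-A)·B + D·det(sI-A) = 0.25*s^2 - 0.175*s - 3.12.
F(s) = (0.25*s^2 - 0.175*s - 3.12)/(s^3 + 9.7*s^2 + 26.14*s + 12.408)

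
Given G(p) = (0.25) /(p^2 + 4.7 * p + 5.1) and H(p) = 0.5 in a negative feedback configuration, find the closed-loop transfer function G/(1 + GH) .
Closed-loop T = G/(1+GH).
Numerator: G_num * H_den = 0.25.
Denominator: G_den * H_den + G_num * H_num = (p^2 + 4.7*p + 5.1) + (0.125) = p^2 + 4.7*p + 5.225.
T(p) = (0.25)/(p^2 + 4.7*p + 5.225)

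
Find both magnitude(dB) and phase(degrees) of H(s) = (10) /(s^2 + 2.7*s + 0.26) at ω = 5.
Substitute s = j*5: H(j5) = -0.311462 - 0.169957j.
|H| = 20*log₁₀(sqrt(Re²+Im²)) = -9.00 dB.
∠H = atan2(Im, Re) = -151.38°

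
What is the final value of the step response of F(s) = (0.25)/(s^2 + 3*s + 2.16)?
FVT: lim_{t→∞} y(t) = lim_{s→0} s*Y(s) where Y(s) = F(s)/s.
= lim_{s→0} F(s) = F(0) = num(0)/den(0) = 0.25/2.16 = 0.1157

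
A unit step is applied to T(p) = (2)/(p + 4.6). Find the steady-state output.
FVT: lim_{t→∞} y(t) = lim_{p→0} p*Y(p) where Y(p) = T(p)/p.
= lim_{p→0} T(p) = T(0) = num(0)/den(0) = 2/4.6 = 0.4348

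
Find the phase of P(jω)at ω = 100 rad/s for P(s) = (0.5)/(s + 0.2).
Substitute s = j*100: P(j100) = 9.99996e-06 - 0.00499998j.
∠P(j100) = atan2(Im, Re) = atan2(-0.00499998, 9.99996e-06) = -89.89°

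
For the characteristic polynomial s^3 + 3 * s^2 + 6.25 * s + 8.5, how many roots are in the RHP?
s^3 + 3*s^2 + 6.25*s + 8.5 = (s + 2)(s^2 + s + 4.25). Poles: -0.5 + 2j, -0.5 - 2j, -2. RHP poles (Re>0): 0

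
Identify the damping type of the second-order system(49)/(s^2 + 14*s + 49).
Standard form: ωn²/(s²+2ζωn·s+ωn²) gives ωn=7, ζ=1.
Critically damped (ζ = 1)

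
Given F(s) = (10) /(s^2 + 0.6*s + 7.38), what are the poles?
Set denominator = 0: s^2 + 0.6*s + 7.38 = 0 → Poles: -0.3 + 2.7j, -0.3 - 2.7j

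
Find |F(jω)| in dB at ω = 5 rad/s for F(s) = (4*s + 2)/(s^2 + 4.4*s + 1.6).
Substitute s = j*5: F(j5) = 0.38117 - 0.496336j.
|F(j5)| = sqrt(Re² + Im²) = 0.6258.
20*log₁₀(0.6258) = -4.07 dB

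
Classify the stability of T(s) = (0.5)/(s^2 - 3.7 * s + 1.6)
Denominator: s^2 - 3.7*s + 1.6 = (s - 3.2)(s - 0.5). Poles: 0.5, 3.2. Unstable (2 pole(s) in RHP)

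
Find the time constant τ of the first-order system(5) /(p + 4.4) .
First-order system: τ = -1/pole. Pole = -4.4. τ = -1/(-4.4) = 0.2273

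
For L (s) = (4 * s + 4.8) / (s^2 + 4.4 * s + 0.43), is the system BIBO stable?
Denominator: s^2 + 4.4*s + 0.43 = (s + 4.3)(s + 0.1). Poles: -0.1, -4.3. All Re(p)<0: Yes (stable)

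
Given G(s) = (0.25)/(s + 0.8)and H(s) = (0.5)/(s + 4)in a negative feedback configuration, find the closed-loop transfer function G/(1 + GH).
Closed-loop T = G/(1+GH).
Numerator: G_num * H_den = 0.25*s + 1.
Denominator: G_den * H_den + G_num * H_num = (s^2 + 4.8*s + 3.2) + (0.125) = s^2 + 4.8*s + 3.325.
T(s) = (0.25*s + 1)/(s^2 + 4.8*s + 3.325)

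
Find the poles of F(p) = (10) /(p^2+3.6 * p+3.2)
Set denominator = 0: p^2 + 3.6*p + 3.2 = (p + 1.6)(p + 2) = 0 → Poles: -1.6, -2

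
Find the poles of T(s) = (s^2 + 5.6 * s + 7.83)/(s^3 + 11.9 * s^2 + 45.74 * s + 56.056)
Set denominator = 0: s^3 + 11.9*s^2 + 45.74*s + 56.056 = (s + 4.4)(s + 4.9)(s + 2.6) = 0 → Poles: -2.6, -4.4, -4.9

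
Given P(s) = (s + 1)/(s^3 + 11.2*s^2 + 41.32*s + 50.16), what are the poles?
Set denominator = 0: s^3 + 11.2*s^2 + 41.32*s + 50.16 = (s + 3.8)(s + 4.4)(s + 3) = 0 → Poles: -3, -3.8, -4.4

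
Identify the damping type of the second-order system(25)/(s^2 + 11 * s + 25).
Standard form: ωn²/(s²+2ζωn·s+ωn²) gives ωn=5, ζ=1.1.
Overdamped (ζ = 1.1 > 1)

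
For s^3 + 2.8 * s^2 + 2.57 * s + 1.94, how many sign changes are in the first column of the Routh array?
Routh array:
s^3: [1, 2.57]; s^2: [2.8, 1.94]; s^1: [1.87714]; s^0: [1.94]
First column: [1, 2.8, 1.87714, 1.94]. Sign changes = 0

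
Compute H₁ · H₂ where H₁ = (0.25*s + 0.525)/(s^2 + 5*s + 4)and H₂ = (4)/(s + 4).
Series: H = H₁ · H₂ = (n₁·n₂)/(d₁·d₂).
Num: n₁·n₂ = s + 2.1. Den: d₁·d₂ = s^3 + 9*s^2 + 24*s + 16.
H(s) = (s + 2.1)/(s^3 + 9*s^2 + 24*s + 16)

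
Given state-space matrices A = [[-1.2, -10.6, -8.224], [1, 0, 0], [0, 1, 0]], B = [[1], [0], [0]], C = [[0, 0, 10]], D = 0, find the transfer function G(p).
G(p) = C(pI - A)⁻¹B + D.
Characteristic polynomial det(pI - A) = p^3 + 1.2*p^2 + 10.6*p + 8.224.
Numerator from C·adj(pI-A)·B + D·det(pI-A) = 10.
G(p) = (10)/(p^3 + 1.2*p^2 + 10.6*p + 8.224)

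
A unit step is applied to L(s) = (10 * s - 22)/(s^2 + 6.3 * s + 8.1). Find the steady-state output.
FVT: lim_{t→∞} y(t) = lim_{s→0} s*Y(s) where Y(s) = L(s)/s.
= lim_{s→0} L(s) = L(0) = num(0)/den(0) = -22/8.1 = -2.716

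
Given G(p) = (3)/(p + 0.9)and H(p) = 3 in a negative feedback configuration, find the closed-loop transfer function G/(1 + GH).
Closed-loop T = G/(1+GH).
Numerator: G_num * H_den = 3.
Denominator: G_den * H_den + G_num * H_num = (p + 0.9) + (9) = p + 9.9.
T(p) = (3)/(p + 9.9)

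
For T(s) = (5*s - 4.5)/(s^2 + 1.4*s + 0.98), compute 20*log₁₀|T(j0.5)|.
Substitute s = j*0.5: T(j0.5) = -1.50064 + 4.86362j.
|T(j0.5)| = sqrt(Re² + Im²) = 5.09.
20*log₁₀(5.09) = 14.13 dB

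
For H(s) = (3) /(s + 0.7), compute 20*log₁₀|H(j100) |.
Substitute s = j*100: H(j100) = 0.00020999 - 0.0299985j.
|H(j100)| = sqrt(Re² + Im²) = 0.03.
20*log₁₀(0.03) = -30.46 dB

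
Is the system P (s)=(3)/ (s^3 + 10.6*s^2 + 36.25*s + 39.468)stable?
Denominator: s^3 + 10.6*s^2 + 36.25*s + 39.468 = (s + 2.3)(s + 3.9)(s + 4.4). Poles: -2.3, -3.9, -4.4. All Re(p)<0: Yes (stable)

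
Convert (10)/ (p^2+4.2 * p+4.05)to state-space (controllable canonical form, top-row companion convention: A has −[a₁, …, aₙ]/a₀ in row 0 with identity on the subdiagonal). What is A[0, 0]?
Reachable canonical form for den = p^2 + 4.2*p + 4.05: top row of A = -[a₁,a₂,...,aₙ]/a₀, ones on the subdiagonal, zeros elsewhere.
A = [[-4.2, -4.05], [1, 0]].
A[0,0] = -4.2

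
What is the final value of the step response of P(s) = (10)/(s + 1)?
FVT: lim_{t→∞} y(t) = lim_{s→0} s*Y(s) where Y(s) = P(s)/s.
= lim_{s→0} P(s) = P(0) = num(0)/den(0) = 10/1 = 10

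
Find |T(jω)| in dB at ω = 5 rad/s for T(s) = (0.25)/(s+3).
Substitute s = j*5: T(j5) = 0.0220588 - 0.0367647j.
|T(j5)| = sqrt(Re² + Im²) = 0.04287.
20*log₁₀(0.04287) = -27.36 dB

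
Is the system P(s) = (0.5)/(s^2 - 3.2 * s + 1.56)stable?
Denominator: s^2 - 3.2*s + 1.56 = (s - 2.6)(s - 0.6). Poles: 0.6, 2.6. All Re(p)<0: No (unstable)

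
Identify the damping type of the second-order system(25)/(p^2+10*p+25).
Standard form: ωn²/(p²+2ζωn·p+ωn²) gives ωn=5, ζ=1.
Critically damped (ζ = 1)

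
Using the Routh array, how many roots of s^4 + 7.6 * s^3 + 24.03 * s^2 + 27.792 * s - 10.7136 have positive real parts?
Routh array:
s^4: [1, 24.03, -10.7136]; s^3: [7.6, 27.792]; s^2: [20.3732, -10.7136]; s^1: [31.7886]; s^0: [-10.7136]
First column: [1, 7.6, 20.3732, 31.7886, -10.7136]. Sign changes = RHP roots = 1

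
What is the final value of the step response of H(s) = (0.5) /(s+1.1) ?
FVT: lim_{t→∞} y(t) = lim_{s→0} s*Y(s) where Y(s) = H(s)/s.
= lim_{s→0} H(s) = H(0) = num(0)/den(0) = 0.5/1.1 = 0.4545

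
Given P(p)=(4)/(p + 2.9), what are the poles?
Set denominator = 0: p + 2.9 = 0 → Poles: -2.9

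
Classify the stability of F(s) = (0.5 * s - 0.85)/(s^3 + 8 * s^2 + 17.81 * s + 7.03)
Denominator: s^3 + 8*s^2 + 17.81*s + 7.03 = (s + 3.7)(s + 0.5)(s + 3.8). Poles: -0.5, -3.7, -3.8. Stable (all poles in LHP)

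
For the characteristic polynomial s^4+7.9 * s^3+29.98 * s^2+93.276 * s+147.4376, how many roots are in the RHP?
s^4 + 7.9*s^3 + 29.98*s^2 + 93.276*s + 147.4376 = (s + 3.7)(s + 3.4)(s^2 + 0.8*s + 11.72). Poles: -0.4 + 3.4j, -0.4 - 3.4j, -3.4, -3.7. RHP poles (Re>0): 0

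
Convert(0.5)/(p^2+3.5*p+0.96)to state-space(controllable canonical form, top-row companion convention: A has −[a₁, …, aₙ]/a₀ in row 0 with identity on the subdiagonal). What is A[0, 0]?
Reachable canonical form for den = p^2 + 3.5*p + 0.96: top row of A = -[a₁,a₂,...,aₙ]/a₀, ones on the subdiagonal, zeros elsewhere.
A = [[-3.5, -0.96], [1, 0]].
A[0,0] = -3.5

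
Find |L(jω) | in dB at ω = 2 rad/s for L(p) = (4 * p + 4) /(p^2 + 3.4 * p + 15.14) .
Substitute p = j*2: L(j2) = 0.580957 + 0.363509j.
|L(j2)| = sqrt(Re² + Im²) = 0.6853.
20*log₁₀(0.6853) = -3.28 dB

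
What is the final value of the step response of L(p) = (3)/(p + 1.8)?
FVT: lim_{t→∞} y(t) = lim_{p→0} p*Y(p) where Y(p) = L(p)/p.
= lim_{p→0} L(p) = L(0) = num(0)/den(0) = 3/1.8 = 1.667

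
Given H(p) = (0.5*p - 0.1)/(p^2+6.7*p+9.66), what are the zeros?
Set numerator = 0: 0.5*p - 0.1 = 0 → Zeros: 0.2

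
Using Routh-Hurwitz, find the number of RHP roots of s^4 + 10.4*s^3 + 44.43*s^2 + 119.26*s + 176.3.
Routh array:
s^4: [1, 44.43, 176.3]; s^3: [10.4, 119.26]; s^2: [32.9627, 176.3]; s^1: [63.6359]; s^0: [176.3]
First column: [1, 10.4, 32.9627, 63.6359, 176.3]. Sign changes = RHP roots = 0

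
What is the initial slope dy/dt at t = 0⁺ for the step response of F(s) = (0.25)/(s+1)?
IVT: y'(0⁺) = lim_{s→∞} s²·Y(s) = lim_{s→∞} s·F(s).
deg(num) = 0, deg(den) = 1, relative degree = 1, so s·F(s) → (leading num)/(leading den) = 0.25/1 = 0.25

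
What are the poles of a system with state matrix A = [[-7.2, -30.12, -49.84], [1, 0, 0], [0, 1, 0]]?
Eigenvalues solve det(λI - A) = 0.
Characteristic polynomial: λ^3 + 7.2*λ^2 + 30.12*λ + 49.84 = 0.
Factor: (λ + 2.8)(λ^2 + 4.4*λ + 17.8) = 0.
Roots: -2.2 + 3.6j, -2.2 - 3.6j, -2.8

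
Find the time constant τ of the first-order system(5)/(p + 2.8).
First-order system: τ = -1/pole. Pole = -2.8. τ = -1/(-2.8) = 0.3571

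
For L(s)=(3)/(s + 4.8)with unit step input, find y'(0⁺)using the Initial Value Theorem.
IVT: y'(0⁺) = lim_{s→∞} s²·Y(s) = lim_{s→∞} s·L(s).
deg(num) = 0, deg(den) = 1, relative degree = 1, so s·L(s) → (leading num)/(leading den) = 3/1 = 3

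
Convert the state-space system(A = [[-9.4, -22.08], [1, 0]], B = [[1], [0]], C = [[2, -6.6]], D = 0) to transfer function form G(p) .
G(p) = C(pI - A)⁻¹B + D.
Characteristic polynomial det(pI - A) = p^2 + 9.4*p + 22.08.
Numerator from C·adj(pI-A)·B + D·det(pI-A) = 2*p - 6.6.
G(p) = (2*p - 6.6)/(p^2 + 9.4*p + 22.08)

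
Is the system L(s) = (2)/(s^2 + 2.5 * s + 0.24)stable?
Denominator: s^2 + 2.5*s + 0.24 = (s + 0.1)(s + 2.4). Poles: -0.1, -2.4. All Re(p)<0: Yes (stable)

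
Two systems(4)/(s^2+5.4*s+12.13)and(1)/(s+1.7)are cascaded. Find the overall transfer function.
Series: H = H₁ · H₂ = (n₁·n₂)/(d₁·d₂).
Num: n₁·n₂ = 4. Den: d₁·d₂ = s^3 + 7.1*s^2 + 21.31*s + 20.621.
H(s) = (4)/(s^3 + 7.1*s^2 + 21.31*s + 20.621)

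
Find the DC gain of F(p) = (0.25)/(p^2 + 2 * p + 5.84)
DC gain = F(0) = num(0)/den(0) = 0.25/5.84 = 0.04281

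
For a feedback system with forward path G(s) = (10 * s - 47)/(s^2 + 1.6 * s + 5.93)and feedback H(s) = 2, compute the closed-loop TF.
Closed-loop T = G/(1+GH).
Numerator: G_num * H_den = 10*s - 47.
Denominator: G_den * H_den + G_num * H_num = (s^2 + 1.6*s + 5.93) + (20*s - 94) = s^2 + 21.6*s - 88.07.
T(s) = (10*s - 47)/(s^2 + 21.6*s - 88.07)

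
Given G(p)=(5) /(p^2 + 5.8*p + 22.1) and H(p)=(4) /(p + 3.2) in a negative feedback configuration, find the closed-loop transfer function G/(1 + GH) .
Closed-loop T = G/(1+GH).
Numerator: G_num * H_den = 5*p + 16.
Denominator: G_den * H_den + G_num * H_num = (p^3 + 9*p^2 + 40.66*p + 70.72) + (20) = p^3 + 9*p^2 + 40.66*p + 90.72.
T(p) = (5*p + 16)/(p^3 + 9*p^2 + 40.66*p + 90.72)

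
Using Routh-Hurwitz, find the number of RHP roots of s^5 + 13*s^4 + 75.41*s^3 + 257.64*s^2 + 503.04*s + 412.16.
Routh array:
s^5: [1, 75.41, 503.04]; s^4: [13, 257.64, 412.16]; s^3: [55.5915, 471.335]; s^2: [147.419, 412.16]; s^1: [315.91]; s^0: [412.16]
First column: [1, 13, 55.5915, 147.419, 315.91, 412.16]. Sign changes = RHP roots = 0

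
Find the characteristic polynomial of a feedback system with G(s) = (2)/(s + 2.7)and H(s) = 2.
Characteristic poly = G_den * H_den + G_num * H_num = (s + 2.7) + (4) = s + 6.7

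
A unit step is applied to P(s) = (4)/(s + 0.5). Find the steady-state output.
FVT: lim_{t→∞} y(t) = lim_{s→0} s*Y(s) where Y(s) = P(s)/s.
= lim_{s→0} P(s) = P(0) = num(0)/den(0) = 4/0.5 = 8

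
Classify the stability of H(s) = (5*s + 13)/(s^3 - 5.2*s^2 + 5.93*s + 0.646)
Denominator: s^3 - 5.2*s^2 + 5.93*s + 0.646 = (s - 1.9)(s + 0.1)(s - 3.4). Poles: -0.1, 1.9, 3.4. Unstable (2 pole(s) in RHP)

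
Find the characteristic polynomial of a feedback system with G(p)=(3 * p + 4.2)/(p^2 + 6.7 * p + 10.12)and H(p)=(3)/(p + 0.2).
Characteristic poly = G_den * H_den + G_num * H_num = (p^3 + 6.9*p^2 + 11.46*p + 2.024) + (9*p + 12.6) = p^3 + 6.9*p^2 + 20.46*p + 14.624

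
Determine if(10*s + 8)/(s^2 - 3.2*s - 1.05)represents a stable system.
Denominator: s^2 - 3.2*s - 1.05 = (s - 3.5)(s + 0.3). Poles: -0.3, 3.5. All Re(p)<0: No (unstable)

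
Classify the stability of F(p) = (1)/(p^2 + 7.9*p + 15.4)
Denominator: p^2 + 7.9*p + 15.4 = (p + 4.4)(p + 3.5). Poles: -3.5, -4.4. Stable (all poles in LHP)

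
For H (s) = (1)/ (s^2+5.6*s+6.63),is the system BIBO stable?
Denominator: s^2 + 5.6*s + 6.63 = (s + 1.7)(s + 3.9). Poles: -1.7, -3.9. All Re(p)<0: Yes (stable)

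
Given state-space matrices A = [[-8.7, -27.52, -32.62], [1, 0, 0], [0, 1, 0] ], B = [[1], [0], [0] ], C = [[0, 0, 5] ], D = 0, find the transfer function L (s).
L(s) = C(sI - A)⁻¹B + D.
Characteristic polynomial det(sI - A) = s^3 + 8.7*s^2 + 27.52*s + 32.62.
Numerator from C·adj(sI-A)·B + D·det(sI-A) = 5.
L(s) = (5)/(s^3 + 8.7*s^2 + 27.52*s + 32.62)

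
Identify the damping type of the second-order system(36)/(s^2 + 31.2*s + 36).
Standard form: ωn²/(s²+2ζωn·s+ωn²) gives ωn=6, ζ=2.6.
Overdamped (ζ = 2.6 > 1)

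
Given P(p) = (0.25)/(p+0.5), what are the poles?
Set denominator = 0: p + 0.5 = 0 → Poles: -0.5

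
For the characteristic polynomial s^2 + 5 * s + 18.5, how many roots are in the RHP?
Poles: -2.5 + 3.5j, -2.5 - 3.5j. RHP poles (Re>0): 0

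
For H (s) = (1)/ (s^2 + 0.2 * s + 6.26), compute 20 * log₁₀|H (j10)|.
Substitute s = j*10: H(j10) = -0.010663 - 0.000227501j.
|H(j10)| = sqrt(Re² + Im²) = 0.01067.
20*log₁₀(0.01067) = -39.44 dB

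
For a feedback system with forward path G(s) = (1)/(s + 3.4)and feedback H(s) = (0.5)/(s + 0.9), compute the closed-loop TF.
Closed-loop T = G/(1+GH).
Numerator: G_num * H_den = s + 0.9.
Denominator: G_den * H_den + G_num * H_num = (s^2 + 4.3*s + 3.06) + (0.5) = s^2 + 4.3*s + 3.56.
T(s) = (s + 0.9)/(s^2 + 4.3*s + 3.56)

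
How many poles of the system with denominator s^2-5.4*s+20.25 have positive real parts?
Poles: 2.7 + 3.6j, 2.7 - 3.6j. RHP poles (Re>0): 2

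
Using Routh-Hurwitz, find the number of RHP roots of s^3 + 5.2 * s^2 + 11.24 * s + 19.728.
Routh array:
s^3: [1, 11.24]; s^2: [5.2, 19.728]; s^1: [7.44615]; s^0: [19.728]
First column: [1, 5.2, 7.44615, 19.728]. Sign changes = RHP roots = 0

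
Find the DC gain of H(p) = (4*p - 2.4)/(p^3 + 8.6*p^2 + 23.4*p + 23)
DC gain = H(0) = num(0)/den(0) = -2.4/23 = -0.1043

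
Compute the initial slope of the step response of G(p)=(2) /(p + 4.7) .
IVT: y'(0⁺) = lim_{p→∞} p²·Y(p) = lim_{p→∞} p·G(p).
deg(num) = 0, deg(den) = 1, relative degree = 1, so p·G(p) → (leading num)/(leading den) = 2/1 = 2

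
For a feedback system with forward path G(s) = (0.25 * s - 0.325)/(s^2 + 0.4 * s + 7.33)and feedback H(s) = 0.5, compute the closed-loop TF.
Closed-loop T = G/(1+GH).
Numerator: G_num * H_den = 0.25*s - 0.325.
Denominator: G_den * H_den + G_num * H_num = (s^2 + 0.4*s + 7.33) + (0.125*s - 0.1625) = s^2 + 0.525*s + 7.1675.
T(s) = (0.25*s - 0.325)/(s^2 + 0.525*s + 7.1675)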